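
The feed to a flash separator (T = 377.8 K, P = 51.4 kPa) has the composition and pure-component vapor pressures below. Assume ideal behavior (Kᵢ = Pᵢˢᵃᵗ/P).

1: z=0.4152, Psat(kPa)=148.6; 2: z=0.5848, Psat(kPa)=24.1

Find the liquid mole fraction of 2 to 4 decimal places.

x_2 = 0.7807

Raoult's law: Kᵢ = Pᵢˢᵃᵗ/P = Pᵢˢᵃᵗ/51.4.
  K_1 = 148.6/51.4 = 2.891051, K_2 = 24.1/51.4 = 0.468872
Let ψ = V/F and solve Σ zᵢ(Kᵢ−1)/(1+ψ(Kᵢ−1)) = 0.
Feasibility: ΣzᵢKᵢ = 1.4746, Σzᵢ/Kᵢ = 1.3909 — both > 1, two phases present.
Newton–Raphson from ψ = 0.41:
  ψ = 0.4100: g = 0.04519, g' = -0.7407 → ψ = 0.4710
  ψ = 0.4710: g = 0.00104, g' = -0.7088 → ψ = 0.4725
Converged at ψ = 0.4725.
Compositions from xᵢ = zᵢ/(1+ψ(Kᵢ−1)), yᵢ = Kᵢxᵢ:
  1: x = 0.2193, y = 0.6339
  2: x = 0.7807, y = 0.3661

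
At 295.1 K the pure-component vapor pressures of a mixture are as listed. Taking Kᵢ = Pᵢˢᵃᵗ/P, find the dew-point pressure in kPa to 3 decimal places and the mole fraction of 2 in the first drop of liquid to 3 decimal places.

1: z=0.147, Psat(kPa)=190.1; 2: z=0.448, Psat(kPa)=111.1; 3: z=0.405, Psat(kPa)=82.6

At the dew point ψ → 1, so Σzᵢ/Kᵢ = 1 with Kᵢ = Pᵢˢᵃᵗ/P ⇒ 1/P = Σzᵢ/Pᵢˢᵃᵗ.
1/P = 0.147/190.1 + 0.448/111.1 + 0.405/82.6 = 0.009709 ⇒ P = 102.999 kPa
xᵢ = zᵢP/Pᵢˢᵃᵗ ⇒ x_2 = 0.448·102.999/111.1 = 0.415

Pdew = 102.999 kPa, x_2 = 0.415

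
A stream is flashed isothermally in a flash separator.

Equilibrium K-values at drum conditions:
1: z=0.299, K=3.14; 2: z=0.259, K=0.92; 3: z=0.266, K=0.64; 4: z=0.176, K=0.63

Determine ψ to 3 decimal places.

ψ = 0.757

Material balance + equilibrium reduce to Σ zᵢ(Kᵢ−1)/(1+ψ(Kᵢ−1)) = 0.
Feasibility: ΣzᵢKᵢ = 1.458, Σzᵢ/Kᵢ = 1.072 — both > 1, two phases present.
Newton–Raphson from ψ = 0.53:
  ψ = 0.530: g = 0.0788, g' = -0.392 → ψ = 0.731
  ψ = 0.731: g = 0.0083, g' = -0.319 → ψ = 0.757
Converged at ψ = 0.757.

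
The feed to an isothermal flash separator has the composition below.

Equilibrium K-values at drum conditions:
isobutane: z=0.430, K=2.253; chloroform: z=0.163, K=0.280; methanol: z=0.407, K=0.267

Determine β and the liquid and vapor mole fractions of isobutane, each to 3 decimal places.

Let β = V/F and solve Σ zᵢ(Kᵢ−1)/(1+β(Kᵢ−1)) = 0.
Feasibility: ΣzᵢKᵢ = 1.123, Σzᵢ/Kᵢ = 2.297 — both > 1, two phases present.
Newton iteration, β⁰ = 0.5:
  β = 0.500: g = -0.3230, g' = -1.006 → β = 0.179
  β = 0.179: g = -0.0380, g' = -0.851 → β = 0.134
  β = 0.134: g = 0.0003, g' = -0.867 → β = 0.135
Converged at β = 0.135.
Compositions from xᵢ = zᵢ/(1+β(Kᵢ−1)), yᵢ = Kᵢxᵢ:
  isobutane: x = 0.368, y = 0.829
  chloroform: x = 0.181, y = 0.051
  methanol: x = 0.452, y = 0.121

β = 0.135, x_isobutane = 0.368, y_isobutane = 0.829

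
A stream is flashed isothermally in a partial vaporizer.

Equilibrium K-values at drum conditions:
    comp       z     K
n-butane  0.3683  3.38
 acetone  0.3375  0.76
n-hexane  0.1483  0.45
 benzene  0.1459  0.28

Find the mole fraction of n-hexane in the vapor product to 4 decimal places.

Let ψ = V/F and solve Σ zᵢ(Kᵢ−1)/(1+ψ(Kᵢ−1)) = 0.
Check two-phase: ΣzᵢKᵢ = 1.6089 > 1 and Σzᵢ/Kᵢ = 1.4037 > 1, so g(0) = 0.6089 > 0 and g(1) = -0.4037 < 0.
Newton–Raphson from ψ = 0.5:
  ψ = 0.5000: g = 0.03157, g' = -0.7301 → ψ = 0.5432
  ψ = 0.5432: g = 0.00030, g' = -0.7178 → ψ = 0.5437
Converged at ψ = 0.5437.
Compositions from xᵢ = zᵢ/(1+ψ(Kᵢ−1)), yᵢ = Kᵢxᵢ:
  n-butane: x = 0.1606, y = 0.5427
  acetone: x = 0.3881, y = 0.2950
  n-hexane: x = 0.2116, y = 0.0952
  benzene: x = 0.2397, y = 0.0671

y_n-hexane = 0.0952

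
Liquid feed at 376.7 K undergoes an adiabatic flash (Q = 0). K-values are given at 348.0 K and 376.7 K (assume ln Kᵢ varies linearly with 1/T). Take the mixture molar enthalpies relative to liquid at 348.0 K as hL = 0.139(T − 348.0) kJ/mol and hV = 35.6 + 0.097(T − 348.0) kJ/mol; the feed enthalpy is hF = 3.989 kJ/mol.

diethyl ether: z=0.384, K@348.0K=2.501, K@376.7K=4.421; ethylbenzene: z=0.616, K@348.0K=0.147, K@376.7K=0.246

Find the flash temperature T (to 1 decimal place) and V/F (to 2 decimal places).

Adiabatic flash: solve Rachford–Rice at each trial T, then check hF = ψ·hV(T) + (1−ψ)·hL(T).
  T = 348.0 K: K = (2.501, 0.147), RR gives ψ = 0.040, H_out = 1.416 kJ/mol
  T = 376.7 K: K = (4.421, 0.246), RR gives ψ = 0.329, H_out = 15.313 kJ/mol
  T = 362.4 K: K = (3.366, 0.192), RR gives ψ = 0.215, H_out = 9.529 kJ/mol
  T = 355.2 K: K = (2.910, 0.169), RR gives ψ = 0.139, H_out = 5.921 kJ/mol
  T = 351.6 K: K = (2.700, 0.158), RR gives ψ = 0.093, H_out = 3.813 kJ/mol
  T = 353.4 K: K = (2.804, 0.163), RR gives ψ = 0.117, H_out = 4.898 kJ/mol
Linear interpolation between T = 351.6 (H_out = 3.813) and T = 353.4 (H_out = 4.898) on hF = 3.989 gives T ≈ 351.9 K, at which ψ = 0.10.

T = 351.9 K, V/F = 0.10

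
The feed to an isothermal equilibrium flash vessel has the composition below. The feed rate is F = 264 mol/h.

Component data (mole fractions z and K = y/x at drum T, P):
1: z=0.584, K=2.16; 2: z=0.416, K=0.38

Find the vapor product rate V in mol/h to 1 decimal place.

V = 154.0 mol/h

Rachford–Rice: g(β) = Σ zᵢ(Kᵢ−1)/(1+β(Kᵢ−1)) = 0.
Feasibility: ΣzᵢKᵢ = 1.420, Σzᵢ/Kᵢ = 1.365 — both > 1, two phases present.
Newton–Raphson from β = 0.41:
  β = 0.410: g = 0.1133, g' = -0.648 → β = 0.585
  β = 0.585: g = -0.0009, g' = -0.672 → β = 0.583
Converged at β = 0.583.
Then V = β·F = 0.5833·264 = 154.0 mol/h and L = F − V = 110.0 mol/h.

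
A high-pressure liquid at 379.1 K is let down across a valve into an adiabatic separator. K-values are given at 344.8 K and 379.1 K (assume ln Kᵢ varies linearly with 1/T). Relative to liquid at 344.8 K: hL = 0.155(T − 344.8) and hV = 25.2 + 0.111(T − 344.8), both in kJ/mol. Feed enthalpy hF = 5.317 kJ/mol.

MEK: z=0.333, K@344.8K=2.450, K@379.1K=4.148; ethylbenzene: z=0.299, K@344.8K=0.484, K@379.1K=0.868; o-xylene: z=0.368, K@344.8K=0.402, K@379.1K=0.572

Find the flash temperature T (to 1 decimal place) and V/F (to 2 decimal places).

Adiabatic flash: solve Rachford–Rice at each trial T, then check hF = ψ·hV(T) + (1−ψ)·hL(T).
  T = 344.8 K: K = (2.450, 0.484, 0.402), RR gives ψ = 0.133, H_out = 3.353 kJ/mol
  T = 379.1 K: K = (4.148, 0.868, 0.572), RR gives ψ = 0.834, H_out = 25.067 kJ/mol
  T = 362.0 K: K = (3.230, 0.658, 0.484), RR gives ψ = 0.454, H_out = 13.754 kJ/mol
  T = 353.4 K: K = (2.823, 0.566, 0.442), RR gives ψ = 0.295, H_out = 8.664 kJ/mol
  T = 349.1 K: K = (2.632, 0.524, 0.422), RR gives ψ = 0.216, H_out = 6.071 kJ/mol
  T = 347.0 K: K = (2.542, 0.504, 0.412), RR gives ψ = 0.176, H_out = 4.764 kJ/mol
Linear interpolation between T = 347.0 (H_out = 4.764) and T = 349.1 (H_out = 6.071) on hF = 5.317 gives T ≈ 347.9 K, at which ψ = 0.19.

T = 347.9 K, V/F = 0.19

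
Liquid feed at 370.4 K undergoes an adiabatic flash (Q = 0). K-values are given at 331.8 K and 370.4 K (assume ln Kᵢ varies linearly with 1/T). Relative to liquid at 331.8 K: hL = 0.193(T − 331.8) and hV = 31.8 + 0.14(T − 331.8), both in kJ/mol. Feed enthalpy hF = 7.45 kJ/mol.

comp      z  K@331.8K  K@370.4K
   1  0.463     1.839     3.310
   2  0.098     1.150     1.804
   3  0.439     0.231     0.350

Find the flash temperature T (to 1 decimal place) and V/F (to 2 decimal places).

T = 336.1 K, V/F = 0.21

Adiabatic flash: solve Rachford–Rice at each trial T, then check hF = ψ·hV(T) + (1−ψ)·hL(T).
  T = 331.8 K: K = (1.839, 1.150, 0.231), RR gives ψ = 0.112, H_out = 3.569 kJ/mol
  T = 370.4 K: K = (3.310, 1.804, 0.350), RR gives ψ = 0.635, H_out = 26.338 kJ/mol
  T = 351.1 K: K = (2.507, 1.458, 0.288), RR gives ψ = 0.442, H_out = 17.319 kJ/mol
  T = 341.5 K: K = (2.159, 1.300, 0.259), RR gives ψ = 0.309, H_out = 11.530 kJ/mol
  T = 336.6 K: K = (1.993, 1.223, 0.245), RR gives ψ = 0.221, H_out = 7.885 kJ/mol
  T = 334.2 K: K = (1.915, 1.186, 0.238), RR gives ψ = 0.170, H_out = 5.840 kJ/mol
Linear interpolation between T = 334.2 (H_out = 5.840) and T = 336.6 (H_out = 7.885) on hF = 7.45 gives T ≈ 336.1 K, at which ψ = 0.21.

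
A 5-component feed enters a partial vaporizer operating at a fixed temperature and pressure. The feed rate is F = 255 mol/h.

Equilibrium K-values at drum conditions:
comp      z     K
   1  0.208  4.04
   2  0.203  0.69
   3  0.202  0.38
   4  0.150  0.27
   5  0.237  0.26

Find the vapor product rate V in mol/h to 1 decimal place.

V = 22.0 mol/h

Newton iteration, ψ⁰ = 0.5:
  ψ = 0.500: g = -0.4559, g' = -1.018 → ψ = 0.052
  ψ = 0.052: g = 0.0558, g' = -1.761 → ψ = 0.084
  ψ = 0.084: g = 0.0032, g' = -1.565 → ψ = 0.086
Converged at ψ = 0.086.
Then V = ψ·F = 0.0861·255 = 22.0 mol/h and L = F − V = 233.0 mol/h.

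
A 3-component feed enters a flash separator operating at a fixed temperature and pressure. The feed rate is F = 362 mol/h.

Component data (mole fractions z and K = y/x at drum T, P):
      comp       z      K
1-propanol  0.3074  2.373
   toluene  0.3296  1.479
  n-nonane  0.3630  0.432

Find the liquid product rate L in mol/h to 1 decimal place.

L = 114.8 mol/h

Material balance + equilibrium reduce to Σ zᵢ(Kᵢ−1)/(1+ψ(Kᵢ−1)) = 0.
Feasibility: ΣzᵢKᵢ = 1.3738, Σzᵢ/Kᵢ = 1.1927 — both > 1, two phases present.
Iterate (Newton) starting at ψ = 0.5:
  ψ = 0.5000: g = 0.08966, g' = -0.4814 → ψ = 0.6863
  ψ = 0.6863: g = -0.00176, g' = -0.5110 → ψ = 0.6828
Converged at ψ = 0.6828.
Then V = ψ·F = 0.6828·362 = 247.2 mol/h and L = F − V = 114.8 mol/h.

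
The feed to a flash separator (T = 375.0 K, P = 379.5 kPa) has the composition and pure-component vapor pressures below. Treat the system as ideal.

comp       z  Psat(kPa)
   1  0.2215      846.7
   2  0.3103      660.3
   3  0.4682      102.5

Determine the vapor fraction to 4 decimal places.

Raoult's law: Kᵢ = Pᵢˢᵃᵗ/P = Pᵢˢᵃᵗ/379.5.
  K_1 = 846.7/379.5 = 2.231094, K_2 = 660.3/379.5 = 1.739921, K_3 = 102.5/379.5 = 0.270092
Material balance + equilibrium reduce to Σ zᵢ(Kᵢ−1)/(1+ψ(Kᵢ−1)) = 0.
g(0) = ΣzᵢKᵢ − 1 = 0.1605 and g(1) = 1 − Σzᵢ/Kᵢ = -1.0111, so a root lies in (0, 1).
Newton–Raphson from ψ = 0.65:
  ψ = 0.6500: g = -0.34374, g' = -1.0841 → ψ = 0.3329
  ψ = 0.3329: g = -0.07382, g' = -0.7136 → ψ = 0.2295
  ψ = 0.2295: g = -0.00161, g' = -0.6882 → ψ = 0.2271
Converged at ψ = 0.2271.

ψ = 0.2271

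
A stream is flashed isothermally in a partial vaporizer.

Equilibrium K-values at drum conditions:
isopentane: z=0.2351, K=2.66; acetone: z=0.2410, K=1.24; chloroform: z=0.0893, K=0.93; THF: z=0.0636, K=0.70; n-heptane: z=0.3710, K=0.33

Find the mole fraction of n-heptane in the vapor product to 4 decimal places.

y_n-heptane = 0.1480

Let ψ = V/F and solve Σ zᵢ(Kᵢ−1)/(1+ψ(Kᵢ−1)) = 0.
Check two-phase: ΣzᵢKᵢ = 1.1742 > 1 and Σzᵢ/Kᵢ = 1.5939 > 1, so g(0) = 0.1742 > 0 and g(1) = -0.5939 < 0.
Newton iteration, ψ⁰ = 0.54:
  ψ = 0.5400: g = -0.16175, g' = -0.6085 → ψ = 0.2742
  ψ = 0.2742: g = -0.00921, g' = -0.5754 → ψ = 0.2582
  ψ = 0.2582: g = 0.00004, g' = -0.5804 → ψ = 0.2583
Converged at ψ = 0.2583.
Compositions from xᵢ = zᵢ/(1+ψ(Kᵢ−1)), yᵢ = Kᵢxᵢ:
  isopentane: x = 0.1646, y = 0.4377
  acetone: x = 0.2269, y = 0.2814
  chloroform: x = 0.0909, y = 0.0846
  THF: x = 0.0689, y = 0.0483
  n-heptane: x = 0.4486, y = 0.1480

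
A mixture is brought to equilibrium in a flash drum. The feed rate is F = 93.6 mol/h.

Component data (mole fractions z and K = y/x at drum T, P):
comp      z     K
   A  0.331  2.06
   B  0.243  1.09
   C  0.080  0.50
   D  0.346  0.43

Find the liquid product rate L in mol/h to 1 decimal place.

Rachford–Rice: g(β) = Σ zᵢ(Kᵢ−1)/(1+β(Kᵢ−1)) = 0.
Feasibility: ΣzᵢKᵢ = 1.136, Σzᵢ/Kᵢ = 1.348 — both > 1, two phases present.
Newton iteration, β⁰ = 0.57:
  β = 0.570: g = -0.1086, g' = -0.432 → β = 0.319
  β = 0.319: g = -0.0051, g' = -0.406 → β = 0.306
Converged at β = 0.306.
Then V = β·F = 0.3062·93.6 = 28.7 mol/h and L = F − V = 64.9 mol/h.

L = 64.9 mol/h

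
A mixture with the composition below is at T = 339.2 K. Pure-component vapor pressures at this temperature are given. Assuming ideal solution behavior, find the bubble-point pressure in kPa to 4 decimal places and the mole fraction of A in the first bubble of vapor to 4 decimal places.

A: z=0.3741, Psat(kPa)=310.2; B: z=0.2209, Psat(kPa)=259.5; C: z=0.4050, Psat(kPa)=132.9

At the bubble point ψ → 0, so ΣzᵢKᵢ = 1 with Kᵢ = Pᵢˢᵃᵗ/P ⇒ P = ΣzᵢPᵢˢᵃᵗ.
P = 0.3741·310.2 + 0.2209·259.5 + 0.4050·132.9 = 227.1939 kPa
yᵢ = zᵢPᵢˢᵃᵗ/P ⇒ y_A = 0.3741·310.2/227.1939 = 0.5108

Pbub = 227.1939 kPa, y_A = 0.5108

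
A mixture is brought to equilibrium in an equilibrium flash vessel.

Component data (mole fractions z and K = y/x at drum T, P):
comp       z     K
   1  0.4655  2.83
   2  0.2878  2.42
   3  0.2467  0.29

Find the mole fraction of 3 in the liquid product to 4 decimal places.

Material balance + equilibrium reduce to Σ zᵢ(Kᵢ−1)/(1+ψ(Kᵢ−1)) = 0.
g(0) = ΣzᵢKᵢ − 1 = 1.0854 and g(1) = 1 − Σzᵢ/Kᵢ = -0.1341, so a root lies in (0, 1).
Newton iteration, ψ⁰ = 0.61:
  ψ = 0.6100: g = 0.31254, g' = -0.9017 → ψ = 0.9566
  ψ = 0.9566: g = -0.06302, g' = -1.5188 → ψ = 0.9151
  ψ = 0.9151: g = -0.00386, g' = -1.3414 → ψ = 0.9122
Converged at ψ = 0.9122.
Compositions from xᵢ = zᵢ/(1+ψ(Kᵢ−1)), yᵢ = Kᵢxᵢ:
  1: x = 0.1744, y = 0.4935
  2: x = 0.1254, y = 0.3034
  3: x = 0.7002, y = 0.2031

x_3 = 0.7002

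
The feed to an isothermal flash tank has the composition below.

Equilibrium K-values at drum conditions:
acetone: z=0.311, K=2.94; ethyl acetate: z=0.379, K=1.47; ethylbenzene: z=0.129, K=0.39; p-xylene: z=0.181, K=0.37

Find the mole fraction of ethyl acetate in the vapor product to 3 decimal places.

Material balance + equilibrium reduce to Σ zᵢ(Kᵢ−1)/(1+ψ(Kᵢ−1)) = 0.
Feasibility: ΣzᵢKᵢ = 1.589, Σzᵢ/Kᵢ = 1.184 — both > 1, two phases present.
Iterate (Newton) starting at ψ = 0.5:
  ψ = 0.500: g = 0.1708, g' = -0.609 → ψ = 0.780
  ψ = 0.780: g = -0.0042, g' = -0.683 → ψ = 0.774
Converged at ψ = 0.774.
Compositions from xᵢ = zᵢ/(1+ψ(Kᵢ−1)), yᵢ = Kᵢxᵢ:
  acetone: x = 0.124, y = 0.365
  ethyl acetate: x = 0.278, y = 0.408
  ethylbenzene: x = 0.244, y = 0.095
  p-xylene: x = 0.353, y = 0.131

y_ethyl acetate = 0.408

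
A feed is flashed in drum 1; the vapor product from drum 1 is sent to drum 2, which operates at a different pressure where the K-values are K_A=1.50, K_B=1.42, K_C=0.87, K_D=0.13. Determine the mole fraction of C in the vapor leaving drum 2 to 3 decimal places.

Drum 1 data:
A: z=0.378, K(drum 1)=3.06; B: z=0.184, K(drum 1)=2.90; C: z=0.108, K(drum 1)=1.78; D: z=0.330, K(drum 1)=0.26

y_C (drum 2) = 0.114

Drum 1:
Let ψ₁ = V/F and solve Σ zᵢ(Kᵢ−1)/(1+ψ₁(Kᵢ−1)) = 0.
Feasibility: ΣzᵢKᵢ = 1.968, Σzᵢ/Kᵢ = 1.517 — both > 1, two phases present.
Newton iteration, ψ₁⁰ = 0.5:
  ψ₁ = 0.500: g = 0.2359, g' = -1.053 → ψ₁ = 0.724
  ψ₁ = 0.724: g = -0.0124, g' = -1.241 → ψ₁ = 0.714
Converged at ψ₁ = 0.714.
Drum-1 compositions:
  A: x = 0.153, y = 0.468
  B: x = 0.078, y = 0.226
  C: x = 0.069, y = 0.123
  D: x = 0.700, y = 0.182
Drum-2 feed = drum-1 vapor: z₂ = (0.4682, 0.2265, 0.1235, 0.1819).
Drum 2:
Rachford–Rice: g(ψ₂) = Σ zᵢ(Kᵢ−1)/(1+ψ₂(Kᵢ−1)) = 0.
Check two-phase: ΣzᵢKᵢ = 1.155 > 1 and Σzᵢ/Kᵢ = 2.013 > 1, so g(0) = 0.155 > 0 and g(1) = -1.013 < 0.
Iterate (Newton) starting at ψ₂ = 0.63:
  ψ₂ = 0.630: g = -0.1144, g' = -0.769 → ψ₂ = 0.481
  ψ₂ = 0.481: g = -0.0215, g' = -0.513 → ψ₂ = 0.439
  ψ₂ = 0.439: g = -0.0009, g' = -0.470 → ψ₂ = 0.437
Converged at ψ₂ = 0.437.
  A: x = 0.384, y = 0.576
  B: x = 0.191, y = 0.272
  C: x = 0.131, y = 0.114
  D: x = 0.294, y = 0.038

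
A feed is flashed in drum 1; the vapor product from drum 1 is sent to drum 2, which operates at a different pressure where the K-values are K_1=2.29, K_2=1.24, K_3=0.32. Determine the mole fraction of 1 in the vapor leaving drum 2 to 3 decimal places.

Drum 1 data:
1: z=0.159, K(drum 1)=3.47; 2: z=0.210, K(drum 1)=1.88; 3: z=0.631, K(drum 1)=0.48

y_1 (drum 2) = 0.483

Drum 1:
Newton iteration, ψ₁⁰ = 0.5:
  ψ₁ = 0.500: g = -0.1394, g' = -0.584 → ψ₁ = 0.261
  ψ₁ = 0.261: g = 0.0091, g' = -0.694 → ψ₁ = 0.275
Converged at ψ₁ = 0.275.
Drum-1 compositions:
  1: x = 0.095, y = 0.329
  2: x = 0.169, y = 0.318
  3: x = 0.736, y = 0.353
Drum-2 feed = drum-1 vapor: z₂ = (0.3287, 0.3179, 0.3534).
Drum 2:
Material balance + equilibrium reduce to Σ zᵢ(Kᵢ−1)/(1+ψ₂(Kᵢ−1)) = 0.
Check two-phase: ΣzᵢKᵢ = 1.260 > 1 and Σzᵢ/Kᵢ = 1.504 > 1, so g(0) = 0.260 > 0 and g(1) = -0.504 < 0.
Iterate (Newton) starting at ψ₂ = 0.54:
  ψ₂ = 0.540: g = -0.0622, g' = -0.612 → ψ₂ = 0.438
  ψ₂ = 0.438: g = -0.0024, g' = -0.570 → ψ₂ = 0.434
Converged at ψ₂ = 0.434.
  1: x = 0.211, y = 0.483
  2: x = 0.288, y = 0.357
  3: x = 0.501, y = 0.160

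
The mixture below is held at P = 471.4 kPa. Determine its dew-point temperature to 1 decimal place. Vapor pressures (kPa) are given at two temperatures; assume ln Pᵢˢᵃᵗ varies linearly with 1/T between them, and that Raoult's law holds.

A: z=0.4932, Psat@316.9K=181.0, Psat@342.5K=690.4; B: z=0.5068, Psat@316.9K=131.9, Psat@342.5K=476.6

Dew-point temperature: Σzᵢ·P/Pᵢˢᵃᵗ(T) = 1. Interpolate ln Pᵢˢᵃᵗ = aᵢ + bᵢ/T.
  T = 316.9 K: ΣzᵢP/Pᵢˢᵃᵗ = 3.0958
  T = 342.5 K: ΣzᵢP/Pᵢˢᵃᵗ = 0.8380
  T = 329.7 K: ΣzᵢP/Pᵢˢᵃᵗ = 1.5702
  T = 336.1 K: ΣzᵢP/Pᵢˢᵃᵗ = 1.1403
  T = 339.3 K: ΣzᵢP/Pᵢˢᵃᵗ = 0.9761
  T = 337.7 K: ΣzᵢP/Pᵢˢᵃᵗ = 1.0546
Interpolating between 337.7 K and 339.3 K gives T ≈ 338.8 K.

T = 338.8 K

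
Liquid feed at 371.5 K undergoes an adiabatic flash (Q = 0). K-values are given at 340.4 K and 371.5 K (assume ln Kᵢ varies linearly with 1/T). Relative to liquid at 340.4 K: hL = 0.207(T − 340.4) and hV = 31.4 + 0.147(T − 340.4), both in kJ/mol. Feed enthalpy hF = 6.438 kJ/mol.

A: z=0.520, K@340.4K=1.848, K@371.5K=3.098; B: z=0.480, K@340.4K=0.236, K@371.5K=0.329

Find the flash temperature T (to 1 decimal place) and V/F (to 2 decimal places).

T = 343.5 K, V/F = 0.19

Adiabatic flash: solve Rachford–Rice at each trial T, then check hF = ψ·hV(T) + (1−ψ)·hL(T).
  T = 340.4 K: K = (1.848, 0.236), RR gives ψ = 0.115, H_out = 3.598 kJ/mol
  T = 371.5 K: K = (3.098, 0.329), RR gives ψ = 0.546, H_out = 22.568 kJ/mol
  T = 355.9 K: K = (2.418, 0.281), RR gives ψ = 0.384, H_out = 14.916 kJ/mol
  T = 348.1 K: K = (2.118, 0.258), RR gives ψ = 0.271, H_out = 9.986 kJ/mol
  T = 344.2 K: K = (1.978, 0.247), RR gives ψ = 0.200, H_out = 7.006 kJ/mol
  T = 342.3 K: K = (1.912, 0.241), RR gives ψ = 0.159, H_out = 5.376 kJ/mol
Linear interpolation between T = 342.3 (H_out = 5.376) and T = 344.2 (H_out = 7.006) on hF = 6.438 gives T ≈ 343.5 K, at which ψ = 0.19.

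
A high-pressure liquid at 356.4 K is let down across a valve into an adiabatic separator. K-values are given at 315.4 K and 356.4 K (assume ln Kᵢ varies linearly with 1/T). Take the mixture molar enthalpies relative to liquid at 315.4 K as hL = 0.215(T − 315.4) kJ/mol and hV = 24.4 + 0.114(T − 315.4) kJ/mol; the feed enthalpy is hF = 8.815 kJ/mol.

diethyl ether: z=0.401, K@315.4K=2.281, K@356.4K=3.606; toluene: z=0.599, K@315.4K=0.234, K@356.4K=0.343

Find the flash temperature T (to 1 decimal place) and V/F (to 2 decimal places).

T = 332.8 K, V/F = 0.22

Adiabatic flash: solve Rachford–Rice at each trial T, then check hF = ψ·hV(T) + (1−ψ)·hL(T).
  T = 315.4 K: K = (2.281, 0.234), RR gives ψ = 0.056, H_out = 1.364 kJ/mol
  T = 356.4 K: K = (3.606, 0.343), RR gives ψ = 0.380, H_out = 16.523 kJ/mol
  T = 335.9 K: K = (2.908, 0.287), RR gives ψ = 0.248, H_out = 9.950 kJ/mol
  T = 325.6 K: K = (2.584, 0.260), RR gives ψ = 0.163, H_out = 6.014 kJ/mol
  T = 330.8 K: K = (2.745, 0.273), RR gives ψ = 0.209, H_out = 8.075 kJ/mol
  T = 333.4 K: K = (2.828, 0.280), RR gives ψ = 0.229, H_out = 9.047 kJ/mol
  T = 332.1 K: K = (2.787, 0.277), RR gives ψ = 0.219, H_out = 8.565 kJ/mol
Linear interpolation between T = 332.1 (H_out = 8.565) and T = 333.4 (H_out = 9.047) on hF = 8.815 gives T ≈ 332.8 K, at which ψ = 0.22.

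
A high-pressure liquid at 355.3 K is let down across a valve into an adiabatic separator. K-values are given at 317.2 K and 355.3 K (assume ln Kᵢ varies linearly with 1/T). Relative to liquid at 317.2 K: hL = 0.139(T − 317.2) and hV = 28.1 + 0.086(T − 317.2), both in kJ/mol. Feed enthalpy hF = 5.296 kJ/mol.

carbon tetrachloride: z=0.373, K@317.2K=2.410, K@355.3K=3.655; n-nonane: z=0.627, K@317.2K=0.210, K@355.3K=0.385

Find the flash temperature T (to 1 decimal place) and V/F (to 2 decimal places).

Adiabatic flash: solve Rachford–Rice at each trial T, then check hF = ψ·hV(T) + (1−ψ)·hL(T).
  T = 317.2 K: K = (2.410, 0.210), RR gives ψ = 0.027, H_out = 0.772 kJ/mol
  T = 355.3 K: K = (3.655, 0.385), RR gives ψ = 0.370, H_out = 14.955 kJ/mol
  T = 336.2 K: K = (3.002, 0.289), RR gives ψ = 0.211, H_out = 8.368 kJ/mol
  T = 326.7 K: K = (2.698, 0.248), RR gives ψ = 0.126, H_out = 4.810 kJ/mol
  T = 331.4 K: K = (2.846, 0.268), RR gives ψ = 0.170, H_out = 6.614 kJ/mol
  T = 329.0 K: K = (2.770, 0.257), RR gives ψ = 0.148, H_out = 5.705 kJ/mol
Linear interpolation between T = 326.7 (H_out = 4.810) and T = 329.0 (H_out = 5.705) on hF = 5.296 gives T ≈ 327.9 K, at which ψ = 0.14.

T = 327.9 K, V/F = 0.14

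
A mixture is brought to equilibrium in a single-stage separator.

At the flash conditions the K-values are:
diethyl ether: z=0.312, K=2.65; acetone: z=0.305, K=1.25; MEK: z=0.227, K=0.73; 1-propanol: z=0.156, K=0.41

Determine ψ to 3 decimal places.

Let ψ = V/F and solve Σ zᵢ(Kᵢ−1)/(1+ψ(Kᵢ−1)) = 0.
Feasibility: ΣzᵢKᵢ = 1.438, Σzᵢ/Kᵢ = 1.053 — both > 1, two phases present.
Newton–Raphson from ψ = 0.5:
  ψ = 0.500: g = 0.1485, g' = -0.401 → ψ = 0.870
  ψ = 0.870: g = 0.0049, g' = -0.413 → ψ = 0.882
Converged at ψ = 0.882.

ψ = 0.882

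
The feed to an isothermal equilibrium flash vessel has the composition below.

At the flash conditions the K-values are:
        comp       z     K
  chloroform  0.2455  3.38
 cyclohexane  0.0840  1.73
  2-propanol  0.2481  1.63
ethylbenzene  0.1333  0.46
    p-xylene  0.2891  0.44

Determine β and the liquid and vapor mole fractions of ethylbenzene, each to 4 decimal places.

β = 0.6773, x_ethylbenzene = 0.2102, y_ethylbenzene = 0.0967

Rachford–Rice: g(β) = Σ zᵢ(Kᵢ−1)/(1+β(Kᵢ−1)) = 0.
Feasibility: ΣzᵢKᵢ = 1.5680, Σzᵢ/Kᵢ = 1.2202 — both > 1, two phases present.
Newton–Raphson from β = 0.5:
  β = 0.5000: g = 0.10712, g' = -0.6187 → β = 0.6731
  β = 0.6731: g = 0.00249, g' = -0.6036 → β = 0.6773
Converged at β = 0.6773.
Compositions from xᵢ = zᵢ/(1+β(Kᵢ−1)), yᵢ = Kᵢxᵢ:
  chloroform: x = 0.0940, y = 0.3177
  cyclohexane: x = 0.0562, y = 0.0972
  2-propanol: x = 0.1739, y = 0.2835
  ethylbenzene: x = 0.2102, y = 0.0967
  p-xylene: x = 0.4657, y = 0.2049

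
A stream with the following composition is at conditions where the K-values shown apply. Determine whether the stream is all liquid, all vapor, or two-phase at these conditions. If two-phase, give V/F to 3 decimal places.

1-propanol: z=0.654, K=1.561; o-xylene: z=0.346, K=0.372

two-phase, V/F = 0.425

ΣzᵢKᵢ = 1.150; Σzᵢ/Kᵢ = 1.349.
Both exceed 1, so a two-phase solution exists.
Material balance + equilibrium reduce to Σ zᵢ(Kᵢ−1)/(1+ψ(Kᵢ−1)) = 0.
Newton iteration, ψ⁰ = 0.5:
  ψ = 0.500: g = -0.0302, g' = -0.415 → ψ = 0.427
  ψ = 0.427: g = -0.0010, g' = -0.389 → ψ = 0.425
Converged at ψ = 0.425.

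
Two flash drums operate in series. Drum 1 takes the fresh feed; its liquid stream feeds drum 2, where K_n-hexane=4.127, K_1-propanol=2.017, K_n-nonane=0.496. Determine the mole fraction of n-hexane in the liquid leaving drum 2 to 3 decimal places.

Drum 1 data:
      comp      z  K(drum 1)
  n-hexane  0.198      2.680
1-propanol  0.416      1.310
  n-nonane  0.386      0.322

x_n-hexane (drum 2) = 0.043

Drum 1:
Let ψ₁ = V/F and solve Σ zᵢ(Kᵢ−1)/(1+ψ₁(Kᵢ−1)) = 0.
Feasibility: ΣzᵢKᵢ = 1.200, Σzᵢ/Kᵢ = 1.590 — both > 1, two phases present.
Iterate (Newton) starting at ψ₁ = 0.5:
  ψ₁ = 0.500: g = -0.1035, g' = -0.601 → ψ₁ = 0.328
  ψ₁ = 0.328: g = -0.0049, g' = -0.559 → ψ₁ = 0.319
Converged at ψ₁ = 0.319.
Drum-1 compositions:
  n-hexane: x = 0.129, y = 0.345
  1-propanol: x = 0.379, y = 0.496
  n-nonane: x = 0.493, y = 0.159
Drum-2 feed = drum-1 liquid: z₂ = (0.1289, 0.3786, 0.4925).
Drum 2:
Let ψ₂ = V/F and solve Σ zᵢ(Kᵢ−1)/(1+ψ₂(Kᵢ−1)) = 0.
g(0) = ΣzᵢKᵢ − 1 = 0.540 and g(1) = 1 − Σzᵢ/Kᵢ = -0.212, so a root lies in (0, 1).
Newton–Raphson from ψ₂ = 0.5:
  ψ₂ = 0.500: g = 0.0806, g' = -0.587 → ψ₂ = 0.637
  ψ₂ = 0.637: g = 0.0026, g' = -0.556 → ψ₂ = 0.642
Converged at ψ₂ = 0.642.
  n-hexane: x = 0.043, y = 0.177
  1-propanol: x = 0.229, y = 0.462
  n-nonane: x = 0.728, y = 0.361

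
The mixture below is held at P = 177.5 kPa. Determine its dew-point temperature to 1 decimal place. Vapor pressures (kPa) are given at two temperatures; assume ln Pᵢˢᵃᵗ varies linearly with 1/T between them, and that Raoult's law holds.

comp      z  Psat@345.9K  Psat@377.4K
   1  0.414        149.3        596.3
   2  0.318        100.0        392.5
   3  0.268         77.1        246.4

Dew-point temperature: Σzᵢ·P/Pᵢˢᵃᵗ(T) = 1. Interpolate ln Pᵢˢᵃᵗ = aᵢ + bᵢ/T.
  T = 345.9 K: ΣzᵢP/Pᵢˢᵃᵗ = 1.6736
  T = 377.4 K: ΣzᵢP/Pᵢˢᵃᵗ = 0.4601
  T = 361.6 K: ΣzᵢP/Pᵢˢᵃᵗ = 0.8538
  T = 353.8 K: ΣzᵢP/Pᵢˢᵃᵗ = 1.1835
  T = 357.7 K: ΣzᵢP/Pᵢˢᵃᵗ = 1.0033
  T = 359.6 K: ΣzᵢP/Pᵢˢᵃᵗ = 0.9270
Interpolating between 357.7 K and 359.6 K gives T ≈ 357.8 K.

T = 357.8 K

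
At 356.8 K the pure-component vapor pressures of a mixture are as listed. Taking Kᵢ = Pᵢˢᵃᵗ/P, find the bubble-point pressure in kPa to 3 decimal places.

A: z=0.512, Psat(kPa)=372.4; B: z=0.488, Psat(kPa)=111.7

Pbub = 245.178 kPa

At the bubble point ψ → 0, so ΣzᵢKᵢ = 1 with Kᵢ = Pᵢˢᵃᵗ/P ⇒ P = ΣzᵢPᵢˢᵃᵗ.
P = 0.512·372.4 + 0.488·111.7 = 245.178 kPa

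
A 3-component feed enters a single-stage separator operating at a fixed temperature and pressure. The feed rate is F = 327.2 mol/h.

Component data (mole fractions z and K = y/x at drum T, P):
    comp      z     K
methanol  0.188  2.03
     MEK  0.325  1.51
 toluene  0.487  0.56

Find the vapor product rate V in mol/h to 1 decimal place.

Material balance + equilibrium reduce to Σ zᵢ(Kᵢ−1)/(1+V/F(Kᵢ−1)) = 0.
g(0) = ΣzᵢKᵢ − 1 = 0.145 and g(1) = 1 − Σzᵢ/Kᵢ = -0.177, so a root lies in (0, 1).
Newton–Raphson from V/F = 0.43:
  V/F = 0.430: g = 0.0059, g' = -0.296 → V/F = 0.450
Converged at V/F = 0.450.
Then V = V/F·F = 0.4498·327.2 = 147.2 mol/h and L = F − V = 180.0 mol/h.

V = 147.2 mol/h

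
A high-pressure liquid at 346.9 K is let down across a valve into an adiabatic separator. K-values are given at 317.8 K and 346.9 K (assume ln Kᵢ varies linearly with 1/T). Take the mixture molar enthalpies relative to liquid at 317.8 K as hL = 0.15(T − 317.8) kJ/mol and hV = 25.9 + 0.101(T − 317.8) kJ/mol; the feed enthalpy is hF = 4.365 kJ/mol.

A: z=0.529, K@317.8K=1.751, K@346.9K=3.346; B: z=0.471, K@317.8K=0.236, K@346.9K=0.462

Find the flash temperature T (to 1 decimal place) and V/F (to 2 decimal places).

Adiabatic flash: solve Rachford–Rice at each trial T, then check hF = ψ·hV(T) + (1−ψ)·hL(T).
  T = 317.8 K: K = (1.751, 0.236), RR gives ψ = 0.065, H_out = 1.690 kJ/mol
  T = 346.9 K: K = (3.346, 0.462), RR gives ψ = 0.783, H_out = 23.516 kJ/mol
  T = 332.4 K: K = (2.458, 0.335), RR gives ψ = 0.473, H_out = 14.102 kJ/mol
  T = 325.1 K: K = (2.082, 0.282), RR gives ψ = 0.302, H_out = 8.812 kJ/mol
  T = 321.5 K: K = (1.914, 0.259), RR gives ψ = 0.198, H_out = 5.652 kJ/mol
  T = 319.6 K: K = (1.829, 0.247), RR gives ψ = 0.134, H_out = 3.732 kJ/mol
Linear interpolation between T = 319.6 (H_out = 3.732) and T = 321.5 (H_out = 5.652) on hF = 4.365 gives T ≈ 320.2 K, at which ψ = 0.16.

T = 320.2 K, V/F = 0.16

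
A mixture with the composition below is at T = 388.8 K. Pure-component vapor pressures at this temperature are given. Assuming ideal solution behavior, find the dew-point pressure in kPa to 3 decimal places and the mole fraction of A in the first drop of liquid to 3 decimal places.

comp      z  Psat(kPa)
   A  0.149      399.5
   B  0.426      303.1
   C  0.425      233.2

Pdew = 277.707 kPa, x_A = 0.104

At the dew point ψ → 1, so Σzᵢ/Kᵢ = 1 with Kᵢ = Pᵢˢᵃᵗ/P ⇒ 1/P = Σzᵢ/Pᵢˢᵃᵗ.
1/P = 0.149/399.5 + 0.426/303.1 + 0.425/233.2 = 0.003601 ⇒ P = 277.707 kPa
xᵢ = zᵢP/Pᵢˢᵃᵗ ⇒ x_A = 0.149·277.707/399.5 = 0.104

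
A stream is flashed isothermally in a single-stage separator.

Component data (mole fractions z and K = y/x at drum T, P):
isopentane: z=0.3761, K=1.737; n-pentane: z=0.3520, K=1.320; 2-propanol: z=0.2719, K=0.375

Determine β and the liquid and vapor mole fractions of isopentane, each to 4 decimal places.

β = 0.6366, x_isopentane = 0.2560, y_isopentane = 0.4447

Let β = V/F and solve Σ zᵢ(Kᵢ−1)/(1+β(Kᵢ−1)) = 0.
Check two-phase: ΣzᵢKᵢ = 1.2199 > 1 and Σzᵢ/Kᵢ = 1.2083 > 1, so g(0) = 0.2199 > 0 and g(1) = -0.2083 < 0.
Newton iteration, β⁰ = 0.46:
  β = 0.4600: g = 0.06668, g' = -0.3505 → β = 0.6502
  β = 0.6502: g = -0.00565, g' = -0.4195 → β = 0.6368
  β = 0.6368: g = -0.00005, g' = -0.4125 → β = 0.6366
Converged at β = 0.6366.
Compositions from xᵢ = zᵢ/(1+β(Kᵢ−1)), yᵢ = Kᵢxᵢ:
  isopentane: x = 0.2560, y = 0.4447
  n-pentane: x = 0.2924, y = 0.3860
  2-propanol: x = 0.4516, y = 0.1693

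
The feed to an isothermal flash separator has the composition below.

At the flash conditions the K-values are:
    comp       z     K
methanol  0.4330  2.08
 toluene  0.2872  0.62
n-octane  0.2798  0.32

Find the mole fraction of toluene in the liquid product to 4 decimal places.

Rachford–Rice: g(V/F) = Σ zᵢ(Kᵢ−1)/(1+V/F(Kᵢ−1)) = 0.
g(0) = ΣzᵢKᵢ − 1 = 0.1682 and g(1) = 1 − Σzᵢ/Kᵢ = -0.5458, so a root lies in (0, 1).
Newton iteration, V/F⁰ = 0.56:
  V/F = 0.5600: g = -0.15451, g' = -0.6005 → V/F = 0.3027
  V/F = 0.3027: g = -0.01046, g' = -0.5449 → V/F = 0.2835
Converged at V/F = 0.2835.
Compositions from xᵢ = zᵢ/(1+V/F(Kᵢ−1)), yᵢ = Kᵢxᵢ:
  methanol: x = 0.3315, y = 0.6895
  toluene: x = 0.3219, y = 0.1996
  n-octane: x = 0.3466, y = 0.1109

x_toluene = 0.3219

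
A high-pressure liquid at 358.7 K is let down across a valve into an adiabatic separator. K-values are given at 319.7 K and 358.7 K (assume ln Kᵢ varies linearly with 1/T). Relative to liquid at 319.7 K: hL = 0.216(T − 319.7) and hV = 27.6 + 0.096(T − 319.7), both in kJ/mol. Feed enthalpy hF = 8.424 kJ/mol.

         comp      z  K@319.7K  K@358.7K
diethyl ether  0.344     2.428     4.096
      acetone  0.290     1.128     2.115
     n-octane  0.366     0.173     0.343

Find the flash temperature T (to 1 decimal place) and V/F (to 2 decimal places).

Adiabatic flash: solve Rachford–Rice at each trial T, then check hF = ψ·hV(T) + (1−ψ)·hL(T).
  T = 319.7 K: K = (2.428, 1.128, 0.173), RR gives ψ = 0.271, H_out = 7.477 kJ/mol
  T = 358.7 K: K = (4.096, 2.115, 0.343), RR gives ψ = 0.772, H_out = 26.118 kJ/mol
  T = 339.2 K: K = (3.201, 1.573, 0.248), RR gives ψ = 0.550, H_out = 18.104 kJ/mol
  T = 329.4 K: K = (2.797, 1.337, 0.208), RR gives ψ = 0.424, H_out = 13.312 kJ/mol
  T = 324.5 K: K = (2.607, 1.229, 0.190), RR gives ψ = 0.352, H_out = 10.539 kJ/mol
  T = 322.1 K: K = (2.517, 1.178, 0.181), RR gives ψ = 0.313, H_out = 9.057 kJ/mol
Linear interpolation between T = 319.7 (H_out = 7.477) and T = 322.1 (H_out = 9.057) on hF = 8.424 gives T ≈ 321.1 K, at which ψ = 0.30.

T = 321.1 K, V/F = 0.30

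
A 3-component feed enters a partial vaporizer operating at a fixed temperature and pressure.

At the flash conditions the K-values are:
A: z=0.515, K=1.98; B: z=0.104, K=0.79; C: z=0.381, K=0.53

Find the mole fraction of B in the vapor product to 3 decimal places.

Rachford–Rice: g(ψ) = Σ zᵢ(Kᵢ−1)/(1+ψ(Kᵢ−1)) = 0.
g(0) = ΣzᵢKᵢ − 1 = 0.304 and g(1) = 1 − Σzᵢ/Kᵢ = -0.111, so a root lies in (0, 1).
Newton iteration, ψ⁰ = 0.53:
  ψ = 0.530: g = 0.0691, g' = -0.369 → ψ = 0.717
  ψ = 0.717: g = 0.0006, g' = -0.368 → ψ = 0.719
Converged at ψ = 0.719.
Compositions from xᵢ = zᵢ/(1+ψ(Kᵢ−1)), yᵢ = Kᵢxᵢ:
  A: x = 0.302, y = 0.598
  B: x = 0.122, y = 0.097
  C: x = 0.575, y = 0.305

y_B = 0.097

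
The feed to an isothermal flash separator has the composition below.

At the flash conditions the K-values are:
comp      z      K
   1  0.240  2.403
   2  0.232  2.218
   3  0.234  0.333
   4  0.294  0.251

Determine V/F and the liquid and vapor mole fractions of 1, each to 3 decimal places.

Material balance + equilibrium reduce to Σ zᵢ(Kᵢ−1)/(1+V/F(Kᵢ−1)) = 0.
Check two-phase: ΣzᵢKᵢ = 1.243 > 1 and Σzᵢ/Kᵢ = 2.078 > 1, so g(0) = 0.243 > 0 and g(1) = -1.078 < 0.
Newton iteration, V/F⁰ = 0.5:
  V/F = 0.500: g = -0.2127, g' = -0.952 → V/F = 0.277
  V/F = 0.277: g = -0.0152, g' = -0.857 → V/F = 0.259
Converged at V/F = 0.259.
Compositions from xᵢ = zᵢ/(1+V/F(Kᵢ−1)), yᵢ = Kᵢxᵢ:
  1: x = 0.176, y = 0.423
  2: x = 0.176, y = 0.391
  3: x = 0.283, y = 0.094
  4: x = 0.365, y = 0.092

V/F = 0.259, x_1 = 0.176, y_1 = 0.423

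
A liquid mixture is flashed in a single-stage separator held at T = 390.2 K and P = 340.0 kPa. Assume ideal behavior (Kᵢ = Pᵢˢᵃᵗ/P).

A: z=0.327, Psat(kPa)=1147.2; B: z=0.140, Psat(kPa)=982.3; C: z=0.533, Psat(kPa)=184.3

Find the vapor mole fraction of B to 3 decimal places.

y_B = 0.164

Raoult's law: Kᵢ = Pᵢˢᵃᵗ/P = Pᵢˢᵃᵗ/340.0.
  K_A = 1147.2/340.0 = 3.37412, K_B = 982.3/340.0 = 2.88912, K_C = 184.3/340.0 = 0.54206
Let ψ = V/F and solve Σ zᵢ(Kᵢ−1)/(1+ψ(Kᵢ−1)) = 0.
Check two-phase: ΣzᵢKᵢ = 1.797 > 1 and Σzᵢ/Kᵢ = 1.129 > 1, so g(0) = 0.797 > 0 and g(1) = -0.129 < 0.
Newton iteration, ψ⁰ = 0.56:
  ψ = 0.560: g = 0.1335, g' = -0.660 → ψ = 0.762
  ψ = 0.762: g = 0.0097, g' = -0.581 → ψ = 0.779
Converged at ψ = 0.779.
Compositions from xᵢ = zᵢ/(1+ψ(Kᵢ−1)), yᵢ = Kᵢxᵢ:
  A: x = 0.115, y = 0.387
  B: x = 0.057, y = 0.164
  C: x = 0.829, y = 0.449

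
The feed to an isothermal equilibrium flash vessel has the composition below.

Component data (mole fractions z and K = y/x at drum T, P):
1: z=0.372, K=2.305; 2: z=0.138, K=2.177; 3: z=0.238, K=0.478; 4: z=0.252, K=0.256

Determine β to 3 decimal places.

β = 0.407

Rachford–Rice: g(β) = Σ zᵢ(Kᵢ−1)/(1+β(Kᵢ−1)) = 0.
g(0) = ΣzᵢKᵢ − 1 = 0.336 and g(1) = 1 − Σzᵢ/Kᵢ = -0.707, so a root lies in (0, 1).
Newton iteration, β⁰ = 0.59:
  β = 0.590: g = -0.1436, g' = -0.847 → β = 0.421
  β = 0.421: g = -0.0100, g' = -0.752 → β = 0.407
Converged at β = 0.407.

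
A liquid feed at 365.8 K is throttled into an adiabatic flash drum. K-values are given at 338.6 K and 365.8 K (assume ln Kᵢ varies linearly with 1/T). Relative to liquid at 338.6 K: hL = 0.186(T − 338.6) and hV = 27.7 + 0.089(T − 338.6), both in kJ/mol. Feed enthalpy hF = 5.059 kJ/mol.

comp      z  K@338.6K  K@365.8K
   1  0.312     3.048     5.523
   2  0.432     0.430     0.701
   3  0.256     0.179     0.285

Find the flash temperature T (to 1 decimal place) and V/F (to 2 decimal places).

Adiabatic flash: solve Rachford–Rice at each trial T, then check hF = ψ·hV(T) + (1−ψ)·hL(T).
  T = 338.6 K: K = (3.048, 0.430, 0.179), RR gives ψ = 0.133, H_out = 3.680 kJ/mol
  T = 365.8 K: K = (5.523, 0.701, 0.285), RR gives ψ = 0.496, H_out = 17.485 kJ/mol
  T = 352.2 K: K = (4.150, 0.554, 0.228), RR gives ψ = 0.322, H_out = 11.025 kJ/mol
  T = 345.4 K: K = (3.568, 0.489, 0.202), RR gives ψ = 0.233, H_out = 7.567 kJ/mol
  T = 342.0 K: K = (3.300, 0.459, 0.190), RR gives ψ = 0.185, H_out = 5.696 kJ/mol
  T = 340.3 K: K = (3.172, 0.444, 0.185), RR gives ψ = 0.160, H_out = 4.709 kJ/mol
Linear interpolation between T = 340.3 (H_out = 4.709) and T = 342.0 (H_out = 5.696) on hF = 5.059 gives T ≈ 340.9 K, at which ψ = 0.17.

T = 340.9 K, V/F = 0.17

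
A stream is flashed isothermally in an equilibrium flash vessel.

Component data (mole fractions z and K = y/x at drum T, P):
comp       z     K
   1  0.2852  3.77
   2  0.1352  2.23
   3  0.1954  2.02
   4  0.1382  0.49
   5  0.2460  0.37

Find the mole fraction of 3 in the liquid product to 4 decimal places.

Rachford–Rice: g(V/F) = Σ zᵢ(Kᵢ−1)/(1+V/F(Kᵢ−1)) = 0.
Check two-phase: ΣzᵢKᵢ = 1.9301 > 1 and Σzᵢ/Kᵢ = 1.1799 > 1, so g(0) = 0.9301 > 0 and g(1) = -0.1799 < 0.
Iterate (Newton) starting at V/F = 0.5:
  V/F = 0.5000: g = 0.24535, g' = -0.8251 → V/F = 0.7973
  V/F = 0.7973: g = 0.00989, g' = -0.8228 → V/F = 0.8094
  V/F = 0.8094: g = -0.00005, g' = -0.8313 → V/F = 0.8093
Converged at V/F = 0.8093.
Compositions from xᵢ = zᵢ/(1+V/F(Kᵢ−1)), yᵢ = Kᵢxᵢ:
  1: x = 0.0880, y = 0.3317
  2: x = 0.0678, y = 0.1511
  3: x = 0.1070, y = 0.2162
  4: x = 0.2353, y = 0.1153
  5: x = 0.5019, y = 0.1857

x_3 = 0.1070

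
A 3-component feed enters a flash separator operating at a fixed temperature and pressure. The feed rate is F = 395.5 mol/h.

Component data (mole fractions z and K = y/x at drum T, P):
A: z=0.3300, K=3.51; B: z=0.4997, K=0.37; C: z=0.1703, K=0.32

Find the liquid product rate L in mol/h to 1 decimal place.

Rachford–Rice: g(ψ) = Σ zᵢ(Kᵢ−1)/(1+ψ(Kᵢ−1)) = 0.
Check two-phase: ΣzᵢKᵢ = 1.3977 > 1 and Σzᵢ/Kᵢ = 1.9767 > 1, so g(0) = 0.3977 > 0 and g(1) = -0.9767 < 0.
Newton–Raphson from ψ = 0.5:
  ψ = 0.5000: g = -0.26772, g' = -1.0123 → ψ = 0.2355
  ψ = 0.2355: g = 0.01300, g' = -1.2063 → ψ = 0.2463
  ψ = 0.2463: g = 0.00011, g' = -1.1854 → ψ = 0.2464
Converged at ψ = 0.2464.
Then V = ψ·F = 0.2464·395.5 = 97.5 mol/h and L = F − V = 298.0 mol/h.

L = 298.0 mol/h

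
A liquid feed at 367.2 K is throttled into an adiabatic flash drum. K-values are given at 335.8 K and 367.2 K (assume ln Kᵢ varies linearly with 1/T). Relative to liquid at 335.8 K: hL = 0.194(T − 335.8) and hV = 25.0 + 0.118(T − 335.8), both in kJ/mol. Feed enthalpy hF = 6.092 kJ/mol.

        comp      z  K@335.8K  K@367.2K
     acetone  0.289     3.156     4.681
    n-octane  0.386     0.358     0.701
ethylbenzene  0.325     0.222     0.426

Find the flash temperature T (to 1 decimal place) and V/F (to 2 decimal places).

Adiabatic flash: solve Rachford–Rice at each trial T, then check hF = ψ·hV(T) + (1−ψ)·hL(T).
  T = 335.8 K: K = (3.156, 0.358, 0.222), RR gives ψ = 0.080, H_out = 2.010 kJ/mol
  T = 367.2 K: K = (4.681, 0.701, 0.426), RR gives ψ = 0.470, H_out = 16.717 kJ/mol
  T = 351.5 K: K = (3.878, 0.509, 0.312), RR gives ψ = 0.248, H_out = 8.943 kJ/mol
  T = 343.6 K: K = (3.504, 0.428, 0.264), RR gives ψ = 0.162, H_out = 5.464 kJ/mol
  T = 347.6 K: K = (3.691, 0.467, 0.288), RR gives ψ = 0.204, H_out = 7.216 kJ/mol
  T = 345.6 K: K = (3.597, 0.447, 0.276), RR gives ψ = 0.183, H_out = 6.339 kJ/mol
Linear interpolation between T = 343.6 (H_out = 5.464) and T = 345.6 (H_out = 6.339) on hF = 6.092 gives T ≈ 345.0 K, at which ψ = 0.18.

T = 345.0 K, V/F = 0.18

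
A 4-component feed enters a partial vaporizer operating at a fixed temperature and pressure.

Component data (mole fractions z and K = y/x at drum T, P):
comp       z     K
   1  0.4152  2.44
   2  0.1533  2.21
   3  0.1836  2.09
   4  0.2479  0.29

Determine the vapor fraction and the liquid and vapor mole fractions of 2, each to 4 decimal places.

ψ = 0.8683, x_2 = 0.0748, y_2 = 0.1652

Rachford–Rice: g(ψ) = Σ zᵢ(Kᵢ−1)/(1+ψ(Kᵢ−1)) = 0.
Feasibility: ΣzᵢKᵢ = 1.8075, Σzᵢ/Kᵢ = 1.1822 — both > 1, two phases present.
Iterate (Newton) starting at ψ = 0.38:
  ψ = 0.3800: g = 0.41397, g' = -0.8084 → ψ = 0.8921
  ψ = 0.8921: g = -0.02769, g' = -1.2026 → ψ = 0.8690
  ψ = 0.8690: g = -0.00083, g' = -1.1327 → ψ = 0.8683
Converged at ψ = 0.8683.
Compositions from xᵢ = zᵢ/(1+ψ(Kᵢ−1)), yᵢ = Kᵢxᵢ:
  1: x = 0.1845, y = 0.4502
  2: x = 0.0748, y = 0.1652
  3: x = 0.0943, y = 0.1971
  4: x = 0.6464, y = 0.1875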